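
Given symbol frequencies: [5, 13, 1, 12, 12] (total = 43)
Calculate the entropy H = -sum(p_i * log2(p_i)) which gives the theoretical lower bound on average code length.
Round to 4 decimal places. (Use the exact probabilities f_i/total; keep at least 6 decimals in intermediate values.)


Per-symbol terms -p_i * log2(p_i) with p_i = f_i/43:
  p = 5/43 = 0.116279: log2(p) = -3.104337, -p*log2(p) = 0.360969
  p = 13/43 = 0.302326: log2(p) = -1.725825, -p*log2(p) = 0.521761
  p = 1/43 = 0.023256: log2(p) = -5.426265, -p*log2(p) = 0.126192
  p = 12/43 = 0.279070: log2(p) = -1.841302, -p*log2(p) = 0.513852
  p = 12/43 = 0.279070: log2(p) = -1.841302, -p*log2(p) = 0.513852
H = 0.360969 + 0.521761 + 0.126192 + 0.513852 + 0.513852 = 2.036626

H = 2.0366 bits/symbol


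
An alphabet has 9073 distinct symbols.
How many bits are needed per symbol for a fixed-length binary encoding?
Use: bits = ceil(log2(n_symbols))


log2(9073) = 13.1474
Bracket: 2^13 = 8192 < 9073 <= 2^14 = 16384
So ceil(log2(9073)) = 14

bits = ceil(log2(9073)) = ceil(13.1474) = 14 bits


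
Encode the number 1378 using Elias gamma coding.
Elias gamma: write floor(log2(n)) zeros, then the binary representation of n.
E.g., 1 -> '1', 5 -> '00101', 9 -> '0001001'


num_bits = floor(log2(1378)) + 1 = 11
leading_zeros = num_bits - 1 = 10
binary(1378) = 10101100010

Elias gamma(1378) = '0000000000' + '10101100010' = 000000000010101100010 (21 bits)


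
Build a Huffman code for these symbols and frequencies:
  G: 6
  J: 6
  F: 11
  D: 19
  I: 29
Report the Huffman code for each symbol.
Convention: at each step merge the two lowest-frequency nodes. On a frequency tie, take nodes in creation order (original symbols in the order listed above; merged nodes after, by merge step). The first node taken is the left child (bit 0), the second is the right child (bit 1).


Huffman tree construction:
Step 1: Merge G(6) + J(6) = 12
Step 2: Merge F(11) + (G+J)(12) = 23
Step 3: Merge D(19) + (F+(G+J))(23) = 42
Step 4: Merge I(29) + (D+(F+(G+J)))(42) = 71
Read each symbol's code off the tree from the root (left child = 0, right child = 1).

Codes:
  G: 1110 (length 4)
  J: 1111 (length 4)
  F: 110 (length 3)
  D: 10 (length 2)
  I: 0 (length 1)
Average code length: 148/71 = 2.0845 bits/symbol


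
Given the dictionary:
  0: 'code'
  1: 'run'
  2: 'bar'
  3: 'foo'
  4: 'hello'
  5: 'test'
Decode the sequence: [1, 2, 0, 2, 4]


Look up each index in the dictionary:
  1 -> 'run'
  2 -> 'bar'
  0 -> 'code'
  2 -> 'bar'
  4 -> 'hello'

Decoded: "run bar code bar hello"


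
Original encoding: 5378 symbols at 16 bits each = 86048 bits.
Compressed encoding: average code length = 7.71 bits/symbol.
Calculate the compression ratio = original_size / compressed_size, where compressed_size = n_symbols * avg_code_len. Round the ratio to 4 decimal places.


original_size = n_symbols * orig_bits = 5378 * 16 = 86048 bits
compressed_size = n_symbols * avg_code_len = 5378 * 7.71 = 41464.38 bits
ratio = original_size / compressed_size = 86048 / 41464.38 = 2.0752

Compression ratio = 2.0752


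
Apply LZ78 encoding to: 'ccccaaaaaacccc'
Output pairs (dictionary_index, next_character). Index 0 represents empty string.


LZ78 encoding steps:
Dictionary: {0: ''}
Step 1: w='' (idx 0), next='c' -> output (0, 'c'), add 'c' as idx 1
Step 2: w='c' (idx 1), next='c' -> output (1, 'c'), add 'cc' as idx 2
Step 3: w='c' (idx 1), next='a' -> output (1, 'a'), add 'ca' as idx 3
Step 4: w='' (idx 0), next='a' -> output (0, 'a'), add 'a' as idx 4
Step 5: w='a' (idx 4), next='a' -> output (4, 'a'), add 'aa' as idx 5
Step 6: w='aa' (idx 5), next='c' -> output (5, 'c'), add 'aac' as idx 6
Step 7: w='cc' (idx 2), next='c' -> output (2, 'c'), add 'ccc' as idx 7


Encoded: [(0, 'c'), (1, 'c'), (1, 'a'), (0, 'a'), (4, 'a'), (5, 'c'), (2, 'c')]


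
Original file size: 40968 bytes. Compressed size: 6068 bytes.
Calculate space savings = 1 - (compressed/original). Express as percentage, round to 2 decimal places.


ratio = compressed/original = 6068/40968 = 0.148116
savings = 1 - ratio = 1 - 0.148116 = 0.851884
as a percentage: 0.851884 * 100 = 85.19%

Space savings = 1 - 6068/40968 = 85.19%


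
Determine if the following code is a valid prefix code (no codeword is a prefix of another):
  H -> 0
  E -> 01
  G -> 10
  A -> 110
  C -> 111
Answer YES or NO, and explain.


Checking each pair (does one codeword prefix another?):
  H='0' vs E='01': prefix -- VIOLATION

NO -- this is NOT a valid prefix code. H (0) is a prefix of E (01).


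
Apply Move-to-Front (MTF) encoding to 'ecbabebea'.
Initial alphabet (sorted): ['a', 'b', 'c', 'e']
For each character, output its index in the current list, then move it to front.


MTF encoding:
'e': index 3 in ['a', 'b', 'c', 'e'] -> ['e', 'a', 'b', 'c']
'c': index 3 in ['e', 'a', 'b', 'c'] -> ['c', 'e', 'a', 'b']
'b': index 3 in ['c', 'e', 'a', 'b'] -> ['b', 'c', 'e', 'a']
'a': index 3 in ['b', 'c', 'e', 'a'] -> ['a', 'b', 'c', 'e']
'b': index 1 in ['a', 'b', 'c', 'e'] -> ['b', 'a', 'c', 'e']
'e': index 3 in ['b', 'a', 'c', 'e'] -> ['e', 'b', 'a', 'c']
'b': index 1 in ['e', 'b', 'a', 'c'] -> ['b', 'e', 'a', 'c']
'e': index 1 in ['b', 'e', 'a', 'c'] -> ['e', 'b', 'a', 'c']
'a': index 2 in ['e', 'b', 'a', 'c'] -> ['a', 'e', 'b', 'c']


Output: [3, 3, 3, 3, 1, 3, 1, 1, 2]


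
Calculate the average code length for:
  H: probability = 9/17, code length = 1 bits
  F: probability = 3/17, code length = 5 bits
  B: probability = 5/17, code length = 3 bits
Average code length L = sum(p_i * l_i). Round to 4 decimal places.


Weighted contributions p_i * l_i:
  H: (9/17) * 1 = 9/17
  F: (3/17) * 5 = 15/17
  B: (5/17) * 3 = 15/17
Sum = (9 + 15 + 15)/17 = 39/17

L = 39/17 = 2.2941 bits/symbol


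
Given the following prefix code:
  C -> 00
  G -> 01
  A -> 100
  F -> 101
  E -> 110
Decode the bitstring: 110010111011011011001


Decoding step by step:
Bits 110 -> E
Bits 01 -> G
Bits 01 -> G
Bits 110 -> E
Bits 110 -> E
Bits 110 -> E
Bits 110 -> E
Bits 01 -> G


Decoded message: EGGEEEEG


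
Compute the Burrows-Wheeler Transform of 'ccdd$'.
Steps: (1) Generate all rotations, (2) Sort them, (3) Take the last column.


Rotations (sorted):
  0: $ccdd -> last char: d
  1: ccdd$ -> last char: $
  2: cdd$c -> last char: c
  3: d$ccd -> last char: d
  4: dd$cc -> last char: c


BWT = d$cdc


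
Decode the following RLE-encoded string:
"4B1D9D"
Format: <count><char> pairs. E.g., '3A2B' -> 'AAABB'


Expanding each <count><char> pair:
  4B -> 'BBBB'
  1D -> 'D'
  9D -> 'DDDDDDDDD'

Decoded = BBBBDDDDDDDDDD


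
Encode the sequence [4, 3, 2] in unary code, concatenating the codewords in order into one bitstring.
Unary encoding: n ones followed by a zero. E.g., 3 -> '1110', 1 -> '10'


Encode each number as n ones followed by a terminating 0:
  4 -> 11110 (5 bits)
  3 -> 1110 (4 bits)
  2 -> 110 (3 bits)
Total length = 5 + 4 + 3 = 12 bits.

Unary([4, 3, 2]) = 111101110110 (12 bits)


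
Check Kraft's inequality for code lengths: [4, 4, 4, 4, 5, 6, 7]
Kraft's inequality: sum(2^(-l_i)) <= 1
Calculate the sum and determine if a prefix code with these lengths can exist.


Sum = 2^(-4) + 2^(-4) + 2^(-4) + 2^(-4) + 2^(-5) + 2^(-6) + 2^(-7)
    = 0.0625 + 0.0625 + 0.0625 + 0.0625 + 0.03125 + 0.015625 + 0.0078125
    = 39/128 = 0.3046875
Since 0.3046875 <= 1, Kraft's inequality IS satisfied.
A prefix code with these lengths CAN exist.

Kraft sum = 0.3046875. Satisfied.


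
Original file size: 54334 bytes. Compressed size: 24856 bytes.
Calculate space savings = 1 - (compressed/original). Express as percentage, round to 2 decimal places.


ratio = compressed/original = 24856/54334 = 0.457467
savings = 1 - ratio = 1 - 0.457467 = 0.542533
as a percentage: 0.542533 * 100 = 54.25%

Space savings = 1 - 24856/54334 = 54.25%


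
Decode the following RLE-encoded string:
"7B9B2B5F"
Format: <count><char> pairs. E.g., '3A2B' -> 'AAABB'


Expanding each <count><char> pair:
  7B -> 'BBBBBBB'
  9B -> 'BBBBBBBBB'
  2B -> 'BB'
  5F -> 'FFFFF'

Decoded = BBBBBBBBBBBBBBBBBBFFFFF


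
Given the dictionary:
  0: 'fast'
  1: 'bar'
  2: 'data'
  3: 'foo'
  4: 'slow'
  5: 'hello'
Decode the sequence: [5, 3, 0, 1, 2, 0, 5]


Look up each index in the dictionary:
  5 -> 'hello'
  3 -> 'foo'
  0 -> 'fast'
  1 -> 'bar'
  2 -> 'data'
  0 -> 'fast'
  5 -> 'hello'

Decoded: "hello foo fast bar data fast hello"


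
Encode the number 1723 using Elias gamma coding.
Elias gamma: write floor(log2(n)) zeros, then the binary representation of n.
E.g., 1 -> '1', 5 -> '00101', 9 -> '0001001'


num_bits = floor(log2(1723)) + 1 = 11
leading_zeros = num_bits - 1 = 10
binary(1723) = 11010111011

Elias gamma(1723) = '0000000000' + '11010111011' = 000000000011010111011 (21 bits)


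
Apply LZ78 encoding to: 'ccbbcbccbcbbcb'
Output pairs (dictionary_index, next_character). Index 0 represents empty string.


LZ78 encoding steps:
Dictionary: {0: ''}
Step 1: w='' (idx 0), next='c' -> output (0, 'c'), add 'c' as idx 1
Step 2: w='c' (idx 1), next='b' -> output (1, 'b'), add 'cb' as idx 2
Step 3: w='' (idx 0), next='b' -> output (0, 'b'), add 'b' as idx 3
Step 4: w='cb' (idx 2), next='c' -> output (2, 'c'), add 'cbc' as idx 4
Step 5: w='cbc' (idx 4), next='b' -> output (4, 'b'), add 'cbcb' as idx 5
Step 6: w='b' (idx 3), next='c' -> output (3, 'c'), add 'bc' as idx 6
Step 7: w='b' (idx 3), end of input -> output (3, '')


Encoded: [(0, 'c'), (1, 'b'), (0, 'b'), (2, 'c'), (4, 'b'), (3, 'c'), (3, '')]


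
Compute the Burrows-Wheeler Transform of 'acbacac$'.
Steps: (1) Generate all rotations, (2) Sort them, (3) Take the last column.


Rotations (sorted):
  0: $acbacac -> last char: c
  1: ac$acbac -> last char: c
  2: acac$acb -> last char: b
  3: acbacac$ -> last char: $
  4: bacac$ac -> last char: c
  5: c$acbaca -> last char: a
  6: cac$acba -> last char: a
  7: cbacac$a -> last char: a


BWT = ccb$caaa


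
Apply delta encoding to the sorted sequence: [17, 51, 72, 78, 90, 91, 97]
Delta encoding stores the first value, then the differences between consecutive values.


First value: 17
Deltas:
  51 - 17 = 34
  72 - 51 = 21
  78 - 72 = 6
  90 - 78 = 12
  91 - 90 = 1
  97 - 91 = 6


Delta encoded: [17, 34, 21, 6, 12, 1, 6]


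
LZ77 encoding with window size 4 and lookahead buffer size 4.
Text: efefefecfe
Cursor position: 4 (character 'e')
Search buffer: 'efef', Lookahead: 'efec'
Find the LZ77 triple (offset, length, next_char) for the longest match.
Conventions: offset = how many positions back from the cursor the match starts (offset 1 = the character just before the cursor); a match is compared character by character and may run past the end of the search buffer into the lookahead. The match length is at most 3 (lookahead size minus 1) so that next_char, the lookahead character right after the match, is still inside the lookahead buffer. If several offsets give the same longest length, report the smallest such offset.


Try each offset into the search buffer:
  offset=1 (pos 3, char 'f'): match length 0
  offset=2 (pos 2, char 'e'): match length 3
  offset=3 (pos 1, char 'f'): match length 0
  offset=4 (pos 0, char 'e'): match length 3
Longest match has length 3, found at offsets 2, 4; take the smallest, offset 2.
next_char = character at position 4 + 3 = 7 -> 'c'

Best match: offset=2, length=3 (matching 'efe' starting at position 2)
LZ77 triple: (2, 3, 'c')


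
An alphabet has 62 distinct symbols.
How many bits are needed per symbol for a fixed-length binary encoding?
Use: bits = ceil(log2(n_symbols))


log2(62) = 5.9542
Bracket: 2^5 = 32 < 62 <= 2^6 = 64
So ceil(log2(62)) = 6

bits = ceil(log2(62)) = ceil(5.9542) = 6 bits


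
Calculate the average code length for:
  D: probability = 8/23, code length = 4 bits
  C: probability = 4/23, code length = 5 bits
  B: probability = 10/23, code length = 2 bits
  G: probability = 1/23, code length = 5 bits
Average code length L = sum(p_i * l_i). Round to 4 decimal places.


Weighted contributions p_i * l_i:
  D: (8/23) * 4 = 32/23
  C: (4/23) * 5 = 20/23
  B: (10/23) * 2 = 20/23
  G: (1/23) * 5 = 5/23
Sum = (32 + 20 + 20 + 5)/23 = 77/23

L = 77/23 = 3.3478 bits/symbol


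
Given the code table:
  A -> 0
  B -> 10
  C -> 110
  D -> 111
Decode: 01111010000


Decoding:
0 -> A
111 -> D
10 -> B
10 -> B
0 -> A
0 -> A
0 -> A


Result: ADBBAAA


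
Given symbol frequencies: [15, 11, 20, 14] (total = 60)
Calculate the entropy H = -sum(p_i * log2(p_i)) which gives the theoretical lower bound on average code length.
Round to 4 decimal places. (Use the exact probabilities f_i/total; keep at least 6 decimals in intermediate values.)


Per-symbol terms -p_i * log2(p_i) with p_i = f_i/60:
  p = 15/60 = 0.250000: log2(p) = -2.000000, -p*log2(p) = 0.500000
  p = 11/60 = 0.183333: log2(p) = -2.447459, -p*log2(p) = 0.448701
  p = 20/60 = 0.333333: log2(p) = -1.584963, -p*log2(p) = 0.528321
  p = 14/60 = 0.233333: log2(p) = -2.099536, -p*log2(p) = 0.489892
H = 0.500000 + 0.448701 + 0.528321 + 0.489892 = 1.966914

H = 1.9669 bits/symbol


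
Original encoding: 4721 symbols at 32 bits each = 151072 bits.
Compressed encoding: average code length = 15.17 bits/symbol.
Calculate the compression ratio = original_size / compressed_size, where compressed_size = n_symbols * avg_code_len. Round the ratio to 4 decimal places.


original_size = n_symbols * orig_bits = 4721 * 32 = 151072 bits
compressed_size = n_symbols * avg_code_len = 4721 * 15.17 = 71617.57 bits
ratio = original_size / compressed_size = 151072 / 71617.57 = 2.1094

Compression ratio = 2.1094


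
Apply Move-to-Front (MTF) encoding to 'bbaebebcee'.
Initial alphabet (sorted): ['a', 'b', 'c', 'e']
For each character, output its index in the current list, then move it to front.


MTF encoding:
'b': index 1 in ['a', 'b', 'c', 'e'] -> ['b', 'a', 'c', 'e']
'b': index 0 in ['b', 'a', 'c', 'e'] -> ['b', 'a', 'c', 'e']
'a': index 1 in ['b', 'a', 'c', 'e'] -> ['a', 'b', 'c', 'e']
'e': index 3 in ['a', 'b', 'c', 'e'] -> ['e', 'a', 'b', 'c']
'b': index 2 in ['e', 'a', 'b', 'c'] -> ['b', 'e', 'a', 'c']
'e': index 1 in ['b', 'e', 'a', 'c'] -> ['e', 'b', 'a', 'c']
'b': index 1 in ['e', 'b', 'a', 'c'] -> ['b', 'e', 'a', 'c']
'c': index 3 in ['b', 'e', 'a', 'c'] -> ['c', 'b', 'e', 'a']
'e': index 2 in ['c', 'b', 'e', 'a'] -> ['e', 'c', 'b', 'a']
'e': index 0 in ['e', 'c', 'b', 'a'] -> ['e', 'c', 'b', 'a']


Output: [1, 0, 1, 3, 2, 1, 1, 3, 2, 0]


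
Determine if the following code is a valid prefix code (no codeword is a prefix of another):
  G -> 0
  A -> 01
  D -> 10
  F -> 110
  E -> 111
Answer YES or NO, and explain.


Checking each pair (does one codeword prefix another?):
  G='0' vs A='01': prefix -- VIOLATION

NO -- this is NOT a valid prefix code. G (0) is a prefix of A (01).


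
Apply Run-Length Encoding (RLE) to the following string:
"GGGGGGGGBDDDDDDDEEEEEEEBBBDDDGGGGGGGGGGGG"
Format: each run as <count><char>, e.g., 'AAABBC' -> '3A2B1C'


Scanning runs left to right:
  i=0: run of 'G' x 8 -> '8G'
  i=8: run of 'B' x 1 -> '1B'
  i=9: run of 'D' x 7 -> '7D'
  i=16: run of 'E' x 7 -> '7E'
  i=23: run of 'B' x 3 -> '3B'
  i=26: run of 'D' x 3 -> '3D'
  i=29: run of 'G' x 12 -> '12G'

RLE = 8G1B7D7E3B3D12G


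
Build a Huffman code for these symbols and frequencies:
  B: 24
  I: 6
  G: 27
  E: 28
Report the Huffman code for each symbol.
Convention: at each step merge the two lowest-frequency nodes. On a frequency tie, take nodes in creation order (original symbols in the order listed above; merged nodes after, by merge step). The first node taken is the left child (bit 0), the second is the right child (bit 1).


Huffman tree construction:
Step 1: Merge I(6) + B(24) = 30
Step 2: Merge G(27) + E(28) = 55
Step 3: Merge (I+B)(30) + (G+E)(55) = 85
Read each symbol's code off the tree from the root (left child = 0, right child = 1).

Codes:
  B: 01 (length 2)
  I: 00 (length 2)
  G: 10 (length 2)
  E: 11 (length 2)
Average code length: 170/85 = 2.0000 bits/symbol


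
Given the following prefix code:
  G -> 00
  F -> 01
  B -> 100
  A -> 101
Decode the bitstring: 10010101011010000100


Decoding step by step:
Bits 100 -> B
Bits 101 -> A
Bits 01 -> F
Bits 01 -> F
Bits 101 -> A
Bits 00 -> G
Bits 00 -> G
Bits 100 -> B


Decoded message: BAFFAGGB


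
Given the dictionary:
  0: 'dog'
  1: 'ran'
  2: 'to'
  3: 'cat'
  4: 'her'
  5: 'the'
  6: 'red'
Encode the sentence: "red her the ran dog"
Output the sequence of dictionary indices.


Look up each word in the dictionary:
  'red' -> 6
  'her' -> 4
  'the' -> 5
  'ran' -> 1
  'dog' -> 0

Encoded: [6, 4, 5, 1, 0]


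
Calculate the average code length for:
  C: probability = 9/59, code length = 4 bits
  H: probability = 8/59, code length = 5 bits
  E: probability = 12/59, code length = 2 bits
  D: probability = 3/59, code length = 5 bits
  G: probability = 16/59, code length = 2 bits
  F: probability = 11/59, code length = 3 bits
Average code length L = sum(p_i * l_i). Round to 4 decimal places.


Weighted contributions p_i * l_i:
  C: (9/59) * 4 = 36/59
  H: (8/59) * 5 = 40/59
  E: (12/59) * 2 = 24/59
  D: (3/59) * 5 = 15/59
  G: (16/59) * 2 = 32/59
  F: (11/59) * 3 = 33/59
Sum = (36 + 40 + 24 + 15 + 32 + 33)/59 = 180/59

L = 180/59 = 3.0508 bits/symbol


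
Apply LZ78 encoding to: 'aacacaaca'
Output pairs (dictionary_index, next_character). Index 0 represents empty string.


LZ78 encoding steps:
Dictionary: {0: ''}
Step 1: w='' (idx 0), next='a' -> output (0, 'a'), add 'a' as idx 1
Step 2: w='a' (idx 1), next='c' -> output (1, 'c'), add 'ac' as idx 2
Step 3: w='ac' (idx 2), next='a' -> output (2, 'a'), add 'aca' as idx 3
Step 4: w='aca' (idx 3), end of input -> output (3, '')


Encoded: [(0, 'a'), (1, 'c'), (2, 'a'), (3, '')]


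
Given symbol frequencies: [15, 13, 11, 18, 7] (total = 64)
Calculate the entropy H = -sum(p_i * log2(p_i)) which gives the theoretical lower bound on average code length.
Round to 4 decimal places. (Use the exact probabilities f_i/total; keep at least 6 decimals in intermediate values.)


Per-symbol terms -p_i * log2(p_i) with p_i = f_i/64:
  p = 15/64 = 0.234375: log2(p) = -2.093109, -p*log2(p) = 0.490573
  p = 13/64 = 0.203125: log2(p) = -2.299560, -p*log2(p) = 0.467098
  p = 11/64 = 0.171875: log2(p) = -2.540568, -p*log2(p) = 0.436660
  p = 18/64 = 0.281250: log2(p) = -1.830075, -p*log2(p) = 0.514709
  p = 7/64 = 0.109375: log2(p) = -3.192645, -p*log2(p) = 0.349196
H = 0.490573 + 0.467098 + 0.436660 + 0.514709 + 0.349196 = 2.258236

H = 2.2582 bits/symbol


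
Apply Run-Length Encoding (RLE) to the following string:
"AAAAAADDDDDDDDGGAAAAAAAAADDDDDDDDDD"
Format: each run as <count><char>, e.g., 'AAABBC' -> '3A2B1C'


Scanning runs left to right:
  i=0: run of 'A' x 6 -> '6A'
  i=6: run of 'D' x 8 -> '8D'
  i=14: run of 'G' x 2 -> '2G'
  i=16: run of 'A' x 9 -> '9A'
  i=25: run of 'D' x 10 -> '10D'

RLE = 6A8D2G9A10D


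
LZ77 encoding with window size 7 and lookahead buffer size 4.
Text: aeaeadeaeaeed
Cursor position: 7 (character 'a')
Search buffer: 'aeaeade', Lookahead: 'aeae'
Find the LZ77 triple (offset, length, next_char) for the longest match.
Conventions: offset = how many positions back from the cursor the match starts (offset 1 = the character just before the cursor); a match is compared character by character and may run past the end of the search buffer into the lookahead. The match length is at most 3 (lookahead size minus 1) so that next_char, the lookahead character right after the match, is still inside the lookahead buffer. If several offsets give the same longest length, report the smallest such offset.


Try each offset into the search buffer:
  offset=1 (pos 6, char 'e'): match length 0
  offset=2 (pos 5, char 'd'): match length 0
  offset=3 (pos 4, char 'a'): match length 1
  offset=4 (pos 3, char 'e'): match length 0
  offset=5 (pos 2, char 'a'): match length 3
  offset=6 (pos 1, char 'e'): match length 0
  offset=7 (pos 0, char 'a'): match length 3
Longest match has length 3, found at offsets 5, 7; take the smallest, offset 5.
next_char = character at position 7 + 3 = 10 -> 'e'

Best match: offset=5, length=3 (matching 'aea' starting at position 2)
LZ77 triple: (5, 3, 'e')


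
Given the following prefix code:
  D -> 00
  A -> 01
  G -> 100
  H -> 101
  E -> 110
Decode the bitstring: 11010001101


Decoding step by step:
Bits 110 -> E
Bits 100 -> G
Bits 01 -> A
Bits 101 -> H


Decoded message: EGAH


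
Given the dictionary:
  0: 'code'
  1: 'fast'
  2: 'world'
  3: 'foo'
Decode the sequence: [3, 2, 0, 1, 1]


Look up each index in the dictionary:
  3 -> 'foo'
  2 -> 'world'
  0 -> 'code'
  1 -> 'fast'
  1 -> 'fast'

Decoded: "foo world code fast fast"


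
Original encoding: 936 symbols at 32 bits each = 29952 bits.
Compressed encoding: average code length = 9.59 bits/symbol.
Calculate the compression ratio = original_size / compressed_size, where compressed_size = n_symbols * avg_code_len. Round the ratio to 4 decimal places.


original_size = n_symbols * orig_bits = 936 * 32 = 29952 bits
compressed_size = n_symbols * avg_code_len = 936 * 9.59 = 8976.24 bits
ratio = original_size / compressed_size = 29952 / 8976.24 = 3.3368

Compression ratio = 3.3368


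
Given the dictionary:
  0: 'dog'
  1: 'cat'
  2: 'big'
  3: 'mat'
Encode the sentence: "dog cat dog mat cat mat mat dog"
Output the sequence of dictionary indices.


Look up each word in the dictionary:
  'dog' -> 0
  'cat' -> 1
  'dog' -> 0
  'mat' -> 3
  'cat' -> 1
  'mat' -> 3
  'mat' -> 3
  'dog' -> 0

Encoded: [0, 1, 0, 3, 1, 3, 3, 0]


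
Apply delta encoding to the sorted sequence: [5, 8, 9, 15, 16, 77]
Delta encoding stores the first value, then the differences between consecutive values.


First value: 5
Deltas:
  8 - 5 = 3
  9 - 8 = 1
  15 - 9 = 6
  16 - 15 = 1
  77 - 16 = 61


Delta encoded: [5, 3, 1, 6, 1, 61]


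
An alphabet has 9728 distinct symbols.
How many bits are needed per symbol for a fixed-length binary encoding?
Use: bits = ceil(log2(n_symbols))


log2(9728) = 13.2479
Bracket: 2^13 = 8192 < 9728 <= 2^14 = 16384
So ceil(log2(9728)) = 14

bits = ceil(log2(9728)) = ceil(13.2479) = 14 bits


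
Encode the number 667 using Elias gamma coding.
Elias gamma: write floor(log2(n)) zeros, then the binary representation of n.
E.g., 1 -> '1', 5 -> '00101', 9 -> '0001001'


num_bits = floor(log2(667)) + 1 = 10
leading_zeros = num_bits - 1 = 9
binary(667) = 1010011011

Elias gamma(667) = '000000000' + '1010011011' = 0000000001010011011 (19 bits)


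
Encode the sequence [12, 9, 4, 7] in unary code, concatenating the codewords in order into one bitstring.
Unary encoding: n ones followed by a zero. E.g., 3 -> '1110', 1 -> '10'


Encode each number as n ones followed by a terminating 0:
  12 -> 1111111111110 (13 bits)
  9 -> 1111111110 (10 bits)
  4 -> 11110 (5 bits)
  7 -> 11111110 (8 bits)
Total length = 13 + 10 + 5 + 8 = 36 bits.

Unary([12, 9, 4, 7]) = 111111111111011111111101111011111110 (36 bits)


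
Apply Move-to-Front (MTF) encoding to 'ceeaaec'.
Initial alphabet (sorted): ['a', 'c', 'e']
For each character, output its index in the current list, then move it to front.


MTF encoding:
'c': index 1 in ['a', 'c', 'e'] -> ['c', 'a', 'e']
'e': index 2 in ['c', 'a', 'e'] -> ['e', 'c', 'a']
'e': index 0 in ['e', 'c', 'a'] -> ['e', 'c', 'a']
'a': index 2 in ['e', 'c', 'a'] -> ['a', 'e', 'c']
'a': index 0 in ['a', 'e', 'c'] -> ['a', 'e', 'c']
'e': index 1 in ['a', 'e', 'c'] -> ['e', 'a', 'c']
'c': index 2 in ['e', 'a', 'c'] -> ['c', 'e', 'a']


Output: [1, 2, 0, 2, 0, 1, 2]


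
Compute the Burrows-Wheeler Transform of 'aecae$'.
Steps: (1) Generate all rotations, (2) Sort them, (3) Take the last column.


Rotations (sorted):
  0: $aecae -> last char: e
  1: ae$aec -> last char: c
  2: aecae$ -> last char: $
  3: cae$ae -> last char: e
  4: e$aeca -> last char: a
  5: ecae$a -> last char: a


BWT = ec$eaa


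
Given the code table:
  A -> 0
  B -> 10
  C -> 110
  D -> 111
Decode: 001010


Decoding:
0 -> A
0 -> A
10 -> B
10 -> B


Result: AABB


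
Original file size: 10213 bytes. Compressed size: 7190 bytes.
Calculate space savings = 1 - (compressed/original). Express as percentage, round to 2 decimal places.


ratio = compressed/original = 7190/10213 = 0.704005
savings = 1 - ratio = 1 - 0.704005 = 0.295995
as a percentage: 0.295995 * 100 = 29.6%

Space savings = 1 - 7190/10213 = 29.6%


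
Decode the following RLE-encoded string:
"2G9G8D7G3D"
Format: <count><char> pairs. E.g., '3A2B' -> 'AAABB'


Expanding each <count><char> pair:
  2G -> 'GG'
  9G -> 'GGGGGGGGG'
  8D -> 'DDDDDDDD'
  7G -> 'GGGGGGG'
  3D -> 'DDD'

Decoded = GGGGGGGGGGGDDDDDDDDGGGGGGGDDD


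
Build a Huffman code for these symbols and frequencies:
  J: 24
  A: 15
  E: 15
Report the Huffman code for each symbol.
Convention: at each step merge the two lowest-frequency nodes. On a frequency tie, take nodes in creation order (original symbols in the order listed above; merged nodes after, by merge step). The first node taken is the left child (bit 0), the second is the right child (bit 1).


Huffman tree construction:
Step 1: Merge A(15) + E(15) = 30
Step 2: Merge J(24) + (A+E)(30) = 54
Read each symbol's code off the tree from the root (left child = 0, right child = 1).

Codes:
  J: 0 (length 1)
  A: 10 (length 2)
  E: 11 (length 2)
Average code length: 84/54 = 1.5556 bits/symbol


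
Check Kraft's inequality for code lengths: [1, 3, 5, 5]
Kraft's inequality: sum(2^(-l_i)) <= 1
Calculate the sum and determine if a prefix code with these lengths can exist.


Sum = 2^(-1) + 2^(-3) + 2^(-5) + 2^(-5)
    = 0.5 + 0.125 + 0.03125 + 0.03125
    = 22/32 = 0.6875
Since 0.6875 <= 1, Kraft's inequality IS satisfied.
A prefix code with these lengths CAN exist.

Kraft sum = 0.6875. Satisfied.


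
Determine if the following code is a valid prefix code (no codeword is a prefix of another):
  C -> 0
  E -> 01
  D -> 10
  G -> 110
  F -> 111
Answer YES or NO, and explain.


Checking each pair (does one codeword prefix another?):
  C='0' vs E='01': prefix -- VIOLATION

NO -- this is NOT a valid prefix code. C (0) is a prefix of E (01).


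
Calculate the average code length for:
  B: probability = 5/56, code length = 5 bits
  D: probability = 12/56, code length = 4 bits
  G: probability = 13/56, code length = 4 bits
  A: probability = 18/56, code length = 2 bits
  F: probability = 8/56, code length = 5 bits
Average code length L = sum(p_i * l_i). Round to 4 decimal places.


Weighted contributions p_i * l_i:
  B: (5/56) * 5 = 25/56
  D: (12/56) * 4 = 48/56
  G: (13/56) * 4 = 52/56
  A: (18/56) * 2 = 36/56
  F: (8/56) * 5 = 40/56
Sum = (25 + 48 + 52 + 36 + 40)/56 = 201/56

L = 201/56 = 3.5893 bits/symbol


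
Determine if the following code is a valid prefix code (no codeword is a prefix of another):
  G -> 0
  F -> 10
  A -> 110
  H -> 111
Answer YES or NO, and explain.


Checking each pair (does one codeword prefix another?):
  G='0' vs F='10': no prefix
  G='0' vs A='110': no prefix
  G='0' vs H='111': no prefix
  F='10' vs G='0': no prefix
  F='10' vs A='110': no prefix
  F='10' vs H='111': no prefix
  A='110' vs G='0': no prefix
  A='110' vs F='10': no prefix
  A='110' vs H='111': no prefix
  H='111' vs G='0': no prefix
  H='111' vs F='10': no prefix
  H='111' vs A='110': no prefix
No violation found over all pairs.

YES -- this is a valid prefix code. No codeword is a prefix of any other codeword.


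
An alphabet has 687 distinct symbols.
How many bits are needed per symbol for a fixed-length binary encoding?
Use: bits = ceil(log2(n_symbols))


log2(687) = 9.4242
Bracket: 2^9 = 512 < 687 <= 2^10 = 1024
So ceil(log2(687)) = 10

bits = ceil(log2(687)) = ceil(9.4242) = 10 bits


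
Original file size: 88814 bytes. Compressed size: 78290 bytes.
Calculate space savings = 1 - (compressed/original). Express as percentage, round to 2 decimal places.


ratio = compressed/original = 78290/88814 = 0.881505
savings = 1 - ratio = 1 - 0.881505 = 0.118495
as a percentage: 0.118495 * 100 = 11.85%

Space savings = 1 - 78290/88814 = 11.85%


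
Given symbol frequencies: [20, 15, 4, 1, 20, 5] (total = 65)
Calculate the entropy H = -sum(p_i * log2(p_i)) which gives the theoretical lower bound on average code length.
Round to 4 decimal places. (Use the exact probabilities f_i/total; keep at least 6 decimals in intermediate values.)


Per-symbol terms -p_i * log2(p_i) with p_i = f_i/65:
  p = 20/65 = 0.307692: log2(p) = -1.700440, -p*log2(p) = 0.523212
  p = 15/65 = 0.230769: log2(p) = -2.115477, -p*log2(p) = 0.488187
  p = 4/65 = 0.061538: log2(p) = -4.022368, -p*log2(p) = 0.247530
  p = 1/65 = 0.015385: log2(p) = -6.022368, -p*log2(p) = 0.092652
  p = 20/65 = 0.307692: log2(p) = -1.700440, -p*log2(p) = 0.523212
  p = 5/65 = 0.076923: log2(p) = -3.700440, -p*log2(p) = 0.284649
H = 0.523212 + 0.488187 + 0.247530 + 0.092652 + 0.523212 + 0.284649 = 2.159442

H = 2.1594 bits/symbol


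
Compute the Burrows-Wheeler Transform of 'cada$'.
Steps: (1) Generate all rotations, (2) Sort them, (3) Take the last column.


Rotations (sorted):
  0: $cada -> last char: a
  1: a$cad -> last char: d
  2: ada$c -> last char: c
  3: cada$ -> last char: $
  4: da$ca -> last char: a


BWT = adc$a


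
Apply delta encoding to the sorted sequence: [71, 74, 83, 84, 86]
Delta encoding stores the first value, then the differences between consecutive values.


First value: 71
Deltas:
  74 - 71 = 3
  83 - 74 = 9
  84 - 83 = 1
  86 - 84 = 2


Delta encoded: [71, 3, 9, 1, 2]


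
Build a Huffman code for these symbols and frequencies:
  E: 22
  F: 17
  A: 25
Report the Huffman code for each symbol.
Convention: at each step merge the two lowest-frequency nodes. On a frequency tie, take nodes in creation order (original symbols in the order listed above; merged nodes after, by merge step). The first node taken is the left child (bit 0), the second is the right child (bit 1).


Huffman tree construction:
Step 1: Merge F(17) + E(22) = 39
Step 2: Merge A(25) + (F+E)(39) = 64
Read each symbol's code off the tree from the root (left child = 0, right child = 1).

Codes:
  E: 11 (length 2)
  F: 10 (length 2)
  A: 0 (length 1)
Average code length: 103/64 = 1.6094 bits/symbol


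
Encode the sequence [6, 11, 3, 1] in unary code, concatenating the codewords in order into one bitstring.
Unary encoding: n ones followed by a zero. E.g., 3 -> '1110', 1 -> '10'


Encode each number as n ones followed by a terminating 0:
  6 -> 1111110 (7 bits)
  11 -> 111111111110 (12 bits)
  3 -> 1110 (4 bits)
  1 -> 10 (2 bits)
Total length = 7 + 12 + 4 + 2 = 25 bits.

Unary([6, 11, 3, 1]) = 1111110111111111110111010 (25 bits)


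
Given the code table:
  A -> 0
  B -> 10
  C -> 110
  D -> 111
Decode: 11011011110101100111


Decoding:
110 -> C
110 -> C
111 -> D
10 -> B
10 -> B
110 -> C
0 -> A
111 -> D


Result: CCDBBCAD


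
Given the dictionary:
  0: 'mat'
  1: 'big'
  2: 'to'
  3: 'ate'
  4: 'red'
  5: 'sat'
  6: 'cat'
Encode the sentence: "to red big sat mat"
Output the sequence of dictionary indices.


Look up each word in the dictionary:
  'to' -> 2
  'red' -> 4
  'big' -> 1
  'sat' -> 5
  'mat' -> 0

Encoded: [2, 4, 1, 5, 0]


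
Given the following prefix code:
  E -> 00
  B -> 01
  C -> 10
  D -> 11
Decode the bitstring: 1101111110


Decoding step by step:
Bits 11 -> D
Bits 01 -> B
Bits 11 -> D
Bits 11 -> D
Bits 10 -> C


Decoded message: DBDDC


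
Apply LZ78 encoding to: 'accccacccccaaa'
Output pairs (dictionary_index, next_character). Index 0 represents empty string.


LZ78 encoding steps:
Dictionary: {0: ''}
Step 1: w='' (idx 0), next='a' -> output (0, 'a'), add 'a' as idx 1
Step 2: w='' (idx 0), next='c' -> output (0, 'c'), add 'c' as idx 2
Step 3: w='c' (idx 2), next='c' -> output (2, 'c'), add 'cc' as idx 3
Step 4: w='c' (idx 2), next='a' -> output (2, 'a'), add 'ca' as idx 4
Step 5: w='cc' (idx 3), next='c' -> output (3, 'c'), add 'ccc' as idx 5
Step 6: w='cc' (idx 3), next='a' -> output (3, 'a'), add 'cca' as idx 6
Step 7: w='a' (idx 1), next='a' -> output (1, 'a'), add 'aa' as idx 7


Encoded: [(0, 'a'), (0, 'c'), (2, 'c'), (2, 'a'), (3, 'c'), (3, 'a'), (1, 'a')]


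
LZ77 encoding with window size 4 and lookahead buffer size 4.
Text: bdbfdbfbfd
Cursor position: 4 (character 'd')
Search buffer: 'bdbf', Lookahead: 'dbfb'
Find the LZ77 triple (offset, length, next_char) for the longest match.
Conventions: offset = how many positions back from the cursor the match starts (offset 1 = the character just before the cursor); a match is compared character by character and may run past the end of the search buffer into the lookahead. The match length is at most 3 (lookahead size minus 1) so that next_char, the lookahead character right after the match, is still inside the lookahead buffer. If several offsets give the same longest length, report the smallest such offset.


Try each offset into the search buffer:
  offset=1 (pos 3, char 'f'): match length 0
  offset=2 (pos 2, char 'b'): match length 0
  offset=3 (pos 1, char 'd'): match length 3
  offset=4 (pos 0, char 'b'): match length 0
Longest match has length 3 at offset 3.
next_char = character at position 4 + 3 = 7 -> 'b'

Best match: offset=3, length=3 (matching 'dbf' starting at position 1)
LZ77 triple: (3, 3, 'b')


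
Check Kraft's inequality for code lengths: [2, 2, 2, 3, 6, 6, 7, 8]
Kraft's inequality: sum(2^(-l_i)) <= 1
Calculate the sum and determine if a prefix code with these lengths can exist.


Sum = 2^(-2) + 2^(-2) + 2^(-2) + 2^(-3) + 2^(-6) + 2^(-6) + 2^(-7) + 2^(-8)
    = 0.25 + 0.25 + 0.25 + 0.125 + 0.015625 + 0.015625 + 0.0078125 + 0.00390625
    = 235/256 = 0.91796875
Since 0.91796875 <= 1, Kraft's inequality IS satisfied.
A prefix code with these lengths CAN exist.

Kraft sum = 0.91796875. Satisfied.


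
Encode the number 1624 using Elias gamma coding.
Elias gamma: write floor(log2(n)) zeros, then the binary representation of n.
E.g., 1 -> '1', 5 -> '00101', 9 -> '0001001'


num_bits = floor(log2(1624)) + 1 = 11
leading_zeros = num_bits - 1 = 10
binary(1624) = 11001011000

Elias gamma(1624) = '0000000000' + '11001011000' = 000000000011001011000 (21 bits)


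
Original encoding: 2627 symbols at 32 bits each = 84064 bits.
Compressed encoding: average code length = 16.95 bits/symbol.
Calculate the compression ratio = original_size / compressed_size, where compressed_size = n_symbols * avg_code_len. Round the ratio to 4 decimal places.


original_size = n_symbols * orig_bits = 2627 * 32 = 84064 bits
compressed_size = n_symbols * avg_code_len = 2627 * 16.95 = 44527.65 bits
ratio = original_size / compressed_size = 84064 / 44527.65 = 1.8879

Compression ratio = 1.8879


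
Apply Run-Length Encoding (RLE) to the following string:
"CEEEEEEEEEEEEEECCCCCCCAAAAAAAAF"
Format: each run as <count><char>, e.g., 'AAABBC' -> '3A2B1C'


Scanning runs left to right:
  i=0: run of 'C' x 1 -> '1C'
  i=1: run of 'E' x 14 -> '14E'
  i=15: run of 'C' x 7 -> '7C'
  i=22: run of 'A' x 8 -> '8A'
  i=30: run of 'F' x 1 -> '1F'

RLE = 1C14E7C8A1F


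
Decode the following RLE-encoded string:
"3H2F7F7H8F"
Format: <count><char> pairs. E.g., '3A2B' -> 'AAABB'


Expanding each <count><char> pair:
  3H -> 'HHH'
  2F -> 'FF'
  7F -> 'FFFFFFF'
  7H -> 'HHHHHHH'
  8F -> 'FFFFFFFF'

Decoded = HHHFFFFFFFFFHHHHHHHFFFFFFFF


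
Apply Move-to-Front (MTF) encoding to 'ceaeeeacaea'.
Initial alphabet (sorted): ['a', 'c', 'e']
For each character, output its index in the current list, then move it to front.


MTF encoding:
'c': index 1 in ['a', 'c', 'e'] -> ['c', 'a', 'e']
'e': index 2 in ['c', 'a', 'e'] -> ['e', 'c', 'a']
'a': index 2 in ['e', 'c', 'a'] -> ['a', 'e', 'c']
'e': index 1 in ['a', 'e', 'c'] -> ['e', 'a', 'c']
'e': index 0 in ['e', 'a', 'c'] -> ['e', 'a', 'c']
'e': index 0 in ['e', 'a', 'c'] -> ['e', 'a', 'c']
'a': index 1 in ['e', 'a', 'c'] -> ['a', 'e', 'c']
'c': index 2 in ['a', 'e', 'c'] -> ['c', 'a', 'e']
'a': index 1 in ['c', 'a', 'e'] -> ['a', 'c', 'e']
'e': index 2 in ['a', 'c', 'e'] -> ['e', 'a', 'c']
'a': index 1 in ['e', 'a', 'c'] -> ['a', 'e', 'c']


Output: [1, 2, 2, 1, 0, 0, 1, 2, 1, 2, 1]


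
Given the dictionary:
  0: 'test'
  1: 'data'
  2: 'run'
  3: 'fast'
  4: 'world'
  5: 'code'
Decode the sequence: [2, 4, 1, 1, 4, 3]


Look up each index in the dictionary:
  2 -> 'run'
  4 -> 'world'
  1 -> 'data'
  1 -> 'data'
  4 -> 'world'
  3 -> 'fast'

Decoded: "run world data data world fast"


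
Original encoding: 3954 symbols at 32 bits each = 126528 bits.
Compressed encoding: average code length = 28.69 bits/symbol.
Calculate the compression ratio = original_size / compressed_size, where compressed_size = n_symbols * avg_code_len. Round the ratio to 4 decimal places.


original_size = n_symbols * orig_bits = 3954 * 32 = 126528 bits
compressed_size = n_symbols * avg_code_len = 3954 * 28.69 = 113440.26 bits
ratio = original_size / compressed_size = 126528 / 113440.26 = 1.1154

Compression ratio = 1.1154


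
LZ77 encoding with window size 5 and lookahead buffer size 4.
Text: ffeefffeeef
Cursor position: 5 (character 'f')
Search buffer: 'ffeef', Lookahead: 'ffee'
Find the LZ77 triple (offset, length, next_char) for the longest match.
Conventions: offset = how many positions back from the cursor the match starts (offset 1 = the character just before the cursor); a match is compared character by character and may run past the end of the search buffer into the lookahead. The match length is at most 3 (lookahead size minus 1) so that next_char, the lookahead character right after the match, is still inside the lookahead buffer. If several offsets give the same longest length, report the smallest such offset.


Try each offset into the search buffer:
  offset=1 (pos 4, char 'f'): match length 2
  offset=2 (pos 3, char 'e'): match length 0
  offset=3 (pos 2, char 'e'): match length 0
  offset=4 (pos 1, char 'f'): match length 1
  offset=5 (pos 0, char 'f'): match length 3
Longest match has length 3 at offset 5.
next_char = character at position 5 + 3 = 8 -> 'e'

Best match: offset=5, length=3 (matching 'ffe' starting at position 0)
LZ77 triple: (5, 3, 'e')


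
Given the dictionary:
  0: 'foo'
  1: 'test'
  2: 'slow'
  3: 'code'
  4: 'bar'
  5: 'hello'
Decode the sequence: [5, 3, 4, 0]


Look up each index in the dictionary:
  5 -> 'hello'
  3 -> 'code'
  4 -> 'bar'
  0 -> 'foo'

Decoded: "hello code bar foo"


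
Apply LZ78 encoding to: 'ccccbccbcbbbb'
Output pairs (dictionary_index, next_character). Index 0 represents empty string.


LZ78 encoding steps:
Dictionary: {0: ''}
Step 1: w='' (idx 0), next='c' -> output (0, 'c'), add 'c' as idx 1
Step 2: w='c' (idx 1), next='c' -> output (1, 'c'), add 'cc' as idx 2
Step 3: w='c' (idx 1), next='b' -> output (1, 'b'), add 'cb' as idx 3
Step 4: w='cc' (idx 2), next='b' -> output (2, 'b'), add 'ccb' as idx 4
Step 5: w='cb' (idx 3), next='b' -> output (3, 'b'), add 'cbb' as idx 5
Step 6: w='' (idx 0), next='b' -> output (0, 'b'), add 'b' as idx 6
Step 7: w='b' (idx 6), end of input -> output (6, '')


Encoded: [(0, 'c'), (1, 'c'), (1, 'b'), (2, 'b'), (3, 'b'), (0, 'b'), (6, '')]


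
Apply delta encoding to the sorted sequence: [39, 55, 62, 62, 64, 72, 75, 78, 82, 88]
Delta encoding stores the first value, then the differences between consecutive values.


First value: 39
Deltas:
  55 - 39 = 16
  62 - 55 = 7
  62 - 62 = 0
  64 - 62 = 2
  72 - 64 = 8
  75 - 72 = 3
  78 - 75 = 3
  82 - 78 = 4
  88 - 82 = 6


Delta encoded: [39, 16, 7, 0, 2, 8, 3, 3, 4, 6]


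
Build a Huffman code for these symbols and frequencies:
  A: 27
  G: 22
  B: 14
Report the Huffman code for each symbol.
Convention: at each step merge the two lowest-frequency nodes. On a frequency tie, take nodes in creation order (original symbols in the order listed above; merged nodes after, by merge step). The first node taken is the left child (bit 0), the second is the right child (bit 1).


Huffman tree construction:
Step 1: Merge B(14) + G(22) = 36
Step 2: Merge A(27) + (B+G)(36) = 63
Read each symbol's code off the tree from the root (left child = 0, right child = 1).

Codes:
  A: 0 (length 1)
  G: 11 (length 2)
  B: 10 (length 2)
Average code length: 99/63 = 1.5714 bits/symbol
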